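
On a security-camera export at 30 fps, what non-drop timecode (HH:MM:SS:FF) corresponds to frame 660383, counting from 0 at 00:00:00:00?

06:06:52:23

660383 ÷ 30 = 22012 full seconds, remainder 23 frames.
22012 s = 6 h 6 min 52 s.
Timecode: 06:06:52:23.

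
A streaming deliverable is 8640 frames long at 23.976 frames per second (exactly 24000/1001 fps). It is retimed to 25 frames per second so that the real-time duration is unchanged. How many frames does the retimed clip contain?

Target frames = source frames × (target rate / source rate) = 8640 × (25)/(24000/1001) = 8640 × 1001/960 = 9009.

9009 frames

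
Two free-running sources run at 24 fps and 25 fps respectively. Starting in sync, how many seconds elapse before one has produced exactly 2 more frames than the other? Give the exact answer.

The gap grows by |25 − 24| = 1 frame per second.
Time for a 2-frame gap: 2 ÷ (1) = 2 s.

2 seconds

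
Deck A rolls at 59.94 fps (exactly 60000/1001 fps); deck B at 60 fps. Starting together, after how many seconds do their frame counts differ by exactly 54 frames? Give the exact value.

900.9 seconds

The gap grows by |60 − 60000/1001| = 60/1001 frames per second.
Time for a 54-frame gap: 54 ÷ (60/1001) = 900.9 s.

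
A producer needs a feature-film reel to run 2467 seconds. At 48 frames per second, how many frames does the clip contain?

Frames = 2467 × 48 = 118416.

118416 frames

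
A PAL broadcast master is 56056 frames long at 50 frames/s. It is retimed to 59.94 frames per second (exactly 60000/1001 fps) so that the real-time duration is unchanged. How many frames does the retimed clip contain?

67200 frames

Target frames = source frames × (target rate / source rate) = 56056 × (60000/1001)/(50) = 56056 × 1200/1001 = 67200.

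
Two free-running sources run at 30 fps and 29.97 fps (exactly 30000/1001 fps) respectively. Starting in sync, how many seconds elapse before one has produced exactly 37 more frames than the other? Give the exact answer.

The gap grows by |30000/1001 − 30| = 30/1001 frames per second.
Time for a 37-frame gap: 37 ÷ (30/1001) = 37037/30 s.

37037/30 seconds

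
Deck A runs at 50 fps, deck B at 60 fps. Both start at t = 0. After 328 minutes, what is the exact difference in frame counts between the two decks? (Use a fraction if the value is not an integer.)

196800 frames

328 min = 19680 s.
A emits 50 × 19680 = 984000 frames; B emits 60 × 19680 = 1180800.
Difference = 196800 frames; B is ahead of A.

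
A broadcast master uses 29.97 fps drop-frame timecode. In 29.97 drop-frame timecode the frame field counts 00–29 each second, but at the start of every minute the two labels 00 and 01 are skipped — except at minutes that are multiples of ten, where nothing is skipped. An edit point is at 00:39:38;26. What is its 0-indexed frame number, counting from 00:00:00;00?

Complete 10-minute blocks: 3, each 17982 frames → 53946.
Remaining 9 whole minutes in the current block: 1800 + 8 × 1798 = 16184 frames.
Within the current minute: 38 × 30 + 26 − 2 = 1164 (labels ;00/;01 skipped at this minute). Total = 53946 + 16184 + 1164 = 71294.

71294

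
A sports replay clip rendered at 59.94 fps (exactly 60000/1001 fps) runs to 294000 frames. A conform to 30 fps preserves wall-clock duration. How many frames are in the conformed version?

Target frames = source frames × (target rate / source rate) = 294000 × (30)/(60000/1001) = 294000 × 1001/2000 = 147147.

147147 frames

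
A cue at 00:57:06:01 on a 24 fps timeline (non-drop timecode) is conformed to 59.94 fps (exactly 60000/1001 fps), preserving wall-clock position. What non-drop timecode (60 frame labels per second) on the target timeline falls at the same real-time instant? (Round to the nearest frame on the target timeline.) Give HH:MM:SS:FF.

00:57:02:37

Source frame index: (0×3600 + 57×60 + 6) × 24 + 1 = 82225.
Real time: 82225 / (24) = 82225/24 s.
Target frame: (82225/24) × (60000/1001) = 1437500/7 ≈ 205357.143 → 205357.
At 60 labels/s: frame 205357 → 00:57:02:37.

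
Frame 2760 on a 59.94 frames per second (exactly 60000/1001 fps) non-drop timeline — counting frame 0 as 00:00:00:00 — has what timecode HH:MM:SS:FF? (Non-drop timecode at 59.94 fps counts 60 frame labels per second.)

2760 ÷ 60 = 46 full seconds, remainder 0 frames.
46 s = 0 h 0 min 46 s.
Timecode: 00:00:46:00.

00:00:46:00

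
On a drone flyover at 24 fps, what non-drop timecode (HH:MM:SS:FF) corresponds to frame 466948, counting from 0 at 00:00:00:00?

466948 ÷ 24 = 19456 full seconds, remainder 4 frames.
19456 s = 5 h 24 min 16 s.
Timecode: 05:24:16:04.

05:24:16:04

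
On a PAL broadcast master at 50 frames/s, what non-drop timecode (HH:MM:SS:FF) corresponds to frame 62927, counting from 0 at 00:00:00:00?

00:20:58:27

62927 ÷ 50 = 1258 full seconds, remainder 27 frames.
1258 s = 0 h 20 min 58 s.
Timecode: 00:20:58:27.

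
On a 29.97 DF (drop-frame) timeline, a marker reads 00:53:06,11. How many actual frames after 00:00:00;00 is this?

As if non-drop at 30 labels/s: (0 × 3600 + 53 × 60 + 6) × 30 + 11 = 95591.
Minute boundaries passed: 53; those not divisible by 10: 53 − 5 = 48; dropped labels = 2 × 48 = 96.
Actual frame index = 95591 − 96 = 95495.

95495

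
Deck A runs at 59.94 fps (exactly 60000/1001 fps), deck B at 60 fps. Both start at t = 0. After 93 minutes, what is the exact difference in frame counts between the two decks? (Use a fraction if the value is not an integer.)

334800/1001 frames

93 min = 5580 s.
A emits 60000/1001 × 5580 = 334800000/1001 frames; B emits 60 × 5580 = 334800.
Difference = 334800/1001 frames (≈ 334.4655); B is ahead of A.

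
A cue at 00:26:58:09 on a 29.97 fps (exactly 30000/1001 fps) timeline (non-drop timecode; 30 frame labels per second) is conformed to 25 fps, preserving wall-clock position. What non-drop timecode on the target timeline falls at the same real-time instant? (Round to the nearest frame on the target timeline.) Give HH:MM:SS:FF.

Source frame index: (0×3600 + 26×60 + 58) × 30 + 9 = 48549.
Real time: 48549 / (30000/1001) = 16199183/10000 s.
Target frame: (16199183/10000) × (25) = 16199183/400 ≈ 40497.957 → 40498.
At 25 labels/s: frame 40498 → 00:26:59:23.

00:26:59:23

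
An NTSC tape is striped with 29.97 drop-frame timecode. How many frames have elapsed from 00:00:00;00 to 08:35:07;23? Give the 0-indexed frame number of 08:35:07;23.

Complete 10-minute blocks: 51, each 17982 frames → 917082.
Remaining 5 whole minutes in the current block: 1800 + 4 × 1798 = 8992 frames.
Within the current minute: 7 × 30 + 23 − 2 = 231 (labels ;00/;01 skipped at this minute). Total = 917082 + 8992 + 231 = 926305.

926305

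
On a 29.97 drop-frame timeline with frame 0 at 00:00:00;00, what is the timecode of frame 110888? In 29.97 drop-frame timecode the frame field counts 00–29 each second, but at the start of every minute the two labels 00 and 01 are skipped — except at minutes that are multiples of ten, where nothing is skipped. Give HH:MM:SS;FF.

Ten DF minutes hold 17982 frames, so frame 110888 lies in block 6 (frames 107892–125873) with 2996 frames into that block.
The block's first minute is 1800 frames and the rest 1798 each; 2996 frames reaches minute 1, so 6 × 18 + 1 × 2 = 110 labels have been skipped so far.
Adding those back, label number 110888 + 110 = 110998 at 30 labels/s is 3699 s + 28 f = 1 h 1 min 39 s frame 28, i.e. 01:01:39;28.

01:01:39;28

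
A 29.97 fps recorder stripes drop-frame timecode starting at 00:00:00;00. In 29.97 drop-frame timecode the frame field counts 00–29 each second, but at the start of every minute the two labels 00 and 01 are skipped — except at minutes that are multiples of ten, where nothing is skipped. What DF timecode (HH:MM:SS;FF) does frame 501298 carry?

Each 10-minute DF block holds 10 × 60 × 30 − 9 × 2 = 17982 frames. 501298 ÷ 17982 → 27 full blocks, remainder 15784.
Within the partial block the first minute is 1800 frames and each further minute 1798, so 8 further minute boundaries passed. Total skipped labels = 18 × 27 + 2 × 8 = 502.
Non-drop label index = 501298 + 502 = 501800; at 30 labels/s that is 04:38:46:20, i.e. DF 04:38:46;20.

04:38:46;20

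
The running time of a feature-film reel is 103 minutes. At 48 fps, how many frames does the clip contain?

296640 frames

103 min = 6180 s.
Frames = 6180 × 48 = 296640.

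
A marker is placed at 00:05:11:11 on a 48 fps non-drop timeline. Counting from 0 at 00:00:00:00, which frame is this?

14939

Total seconds to the label: (0 × 3600 + 5 × 60 + 11) = 311.
Frame index = 311 × 48 + 11 = 14939.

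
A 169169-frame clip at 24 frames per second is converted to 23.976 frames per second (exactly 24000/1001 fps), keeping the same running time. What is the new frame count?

169000 frames

Target frames = source frames × (target rate / source rate) = 169169 × (24000/1001)/(24) = 169169 × 1000/1001 = 169000.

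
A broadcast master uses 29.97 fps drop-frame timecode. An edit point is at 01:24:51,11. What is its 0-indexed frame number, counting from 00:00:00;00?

152589

As if non-drop at 30 labels/s: (1 × 3600 + 24 × 60 + 51) × 30 + 11 = 152741.
Minute boundaries passed: 84; those not divisible by 10: 84 − 8 = 76; dropped labels = 2 × 76 = 152.
Actual frame index = 152741 − 152 = 152589.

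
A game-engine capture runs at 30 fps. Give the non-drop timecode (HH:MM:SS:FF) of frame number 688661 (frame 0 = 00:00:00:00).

06:22:35:11

688661 ÷ 30 = 22955 full seconds, remainder 11 frames.
22955 s = 6 h 22 min 35 s.
Timecode: 06:22:35:11.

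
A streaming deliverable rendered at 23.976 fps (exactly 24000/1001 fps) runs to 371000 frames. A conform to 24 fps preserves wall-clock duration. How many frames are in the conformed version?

Target frames = source frames × (target rate / source rate) = 371000 × (24)/(24000/1001) = 371000 × 1001/1000 = 371371.

371371 frames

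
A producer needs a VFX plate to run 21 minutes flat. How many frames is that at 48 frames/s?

60480 frames

21 min = 1260 s.
Frames = 1260 × 48 = 60480.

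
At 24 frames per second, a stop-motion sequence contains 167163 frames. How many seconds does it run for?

6965.125 seconds

Running time = 167163 / (24) = 6965.125 s.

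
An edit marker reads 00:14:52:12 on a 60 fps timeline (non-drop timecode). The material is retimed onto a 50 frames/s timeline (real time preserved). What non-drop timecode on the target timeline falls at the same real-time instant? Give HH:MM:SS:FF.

00:14:52:10

Source frame index: (0×3600 + 14×60 + 52) × 60 + 12 = 53532.
Real time: 53532 / (60) = 4461/5 s.
Target frame: (4461/5) × (50) = 44610.
At 50 labels/s: frame 44610 → 00:14:52:10.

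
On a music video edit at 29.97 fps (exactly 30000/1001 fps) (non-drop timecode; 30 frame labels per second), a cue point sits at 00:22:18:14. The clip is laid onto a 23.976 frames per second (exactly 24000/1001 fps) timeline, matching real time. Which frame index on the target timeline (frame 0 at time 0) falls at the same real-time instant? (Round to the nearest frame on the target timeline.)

Source frame index: (0×3600 + 22×60 + 18) × 30 + 14 = 40154.
Real time: 40154 / (30000/1001) = 20097077/15000 s.
Target frame: (20097077/15000) × (24000/1001) = 160616/5 ≈ 32123.200 → 32123.

frame 32123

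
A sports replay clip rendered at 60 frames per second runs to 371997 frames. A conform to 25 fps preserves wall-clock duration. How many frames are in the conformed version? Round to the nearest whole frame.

Frames at target rate = 371997 × (25) / (60) = 619995/4 ≈ 154998.750.
Nearest whole frame: 154999.

154999 frames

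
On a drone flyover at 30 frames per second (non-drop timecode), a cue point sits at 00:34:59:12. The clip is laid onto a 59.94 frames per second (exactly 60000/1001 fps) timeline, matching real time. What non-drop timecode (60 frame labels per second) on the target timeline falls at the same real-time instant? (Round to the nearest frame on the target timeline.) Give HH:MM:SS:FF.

00:34:57:18

Source frame index: (0×3600 + 34×60 + 59) × 30 + 12 = 62982.
Real time: 62982 / (30) = 10497/5 s.
Target frame: (10497/5) × (60000/1001) = 125964000/1001 ≈ 125838.162 → 125838.
At 60 labels/s: frame 125838 → 00:34:57:18.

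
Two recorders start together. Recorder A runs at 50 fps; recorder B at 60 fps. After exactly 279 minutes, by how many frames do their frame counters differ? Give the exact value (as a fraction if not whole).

279 min = 16740 s.
A emits 50 × 16740 = 837000 frames; B emits 60 × 16740 = 1004400.
Difference = 167400 frames; B is ahead of A.

167400 frames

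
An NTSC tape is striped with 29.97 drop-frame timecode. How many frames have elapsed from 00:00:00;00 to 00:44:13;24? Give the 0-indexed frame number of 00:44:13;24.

Complete 10-minute blocks: 4, each 17982 frames → 71928.
Remaining 4 whole minutes in the current block: 1800 + 3 × 1798 = 7194 frames.
Within the current minute: 13 × 30 + 24 − 2 = 412 (labels ;00/;01 skipped at this minute). Total = 71928 + 7194 + 412 = 79534.

79534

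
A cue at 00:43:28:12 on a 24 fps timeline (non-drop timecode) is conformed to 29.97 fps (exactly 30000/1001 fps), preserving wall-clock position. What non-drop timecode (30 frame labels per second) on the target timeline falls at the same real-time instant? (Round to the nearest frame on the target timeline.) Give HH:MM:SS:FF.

Source frame index: (0×3600 + 43×60 + 28) × 24 + 12 = 62604.
Real time: 62604 / (24) = 5217/2 s.
Target frame: (5217/2) × (30000/1001) = 78255000/1001 ≈ 78176.823 → 78177.
At 30 labels/s: frame 78177 → 00:43:25:27.

00:43:25:27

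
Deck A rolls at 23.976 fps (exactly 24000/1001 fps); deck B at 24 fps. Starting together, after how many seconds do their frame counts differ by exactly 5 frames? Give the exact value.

The gap grows by |24 − 24000/1001| = 24/1001 frames per second.
Time for a 5-frame gap: 5 ÷ (24/1001) = 5005/24 s.

5005/24 seconds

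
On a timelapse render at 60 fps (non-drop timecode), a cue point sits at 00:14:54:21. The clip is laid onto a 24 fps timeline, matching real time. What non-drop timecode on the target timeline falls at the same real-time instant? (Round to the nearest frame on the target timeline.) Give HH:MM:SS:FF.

Source frame index: (0×3600 + 14×60 + 54) × 60 + 21 = 53661.
Real time: 53661 / (60) = 17887/20 s.
Target frame: (17887/20) × (24) = 107322/5 ≈ 21464.400 → 21464.
At 24 labels/s: frame 21464 → 00:14:54:08.

00:14:54:08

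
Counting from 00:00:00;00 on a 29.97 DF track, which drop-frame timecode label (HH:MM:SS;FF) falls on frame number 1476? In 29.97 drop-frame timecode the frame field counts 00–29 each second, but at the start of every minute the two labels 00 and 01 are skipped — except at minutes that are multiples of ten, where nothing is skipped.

Ten DF minutes hold 17982 frames, so frame 1476 lies in block 0 (frames 0–17981) with 1476 frames into that block.
The block's first minute is 1800 frames and the rest 1798 each; 1476 frames reaches minute 0, so 0 × 18 + 0 × 2 = 0 labels have been skipped so far.
Adding those back, label number 1476 + 0 = 1476 at 30 labels/s is 49 s + 6 f = 0 h 0 min 49 s frame 6, i.e. 00:00:49;06.

00:00:49;06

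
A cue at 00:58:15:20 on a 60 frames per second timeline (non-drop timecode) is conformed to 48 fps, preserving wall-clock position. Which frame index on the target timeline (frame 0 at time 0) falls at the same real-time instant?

Source frame index: (0×3600 + 58×60 + 15) × 60 + 20 = 209720.
Real time: 209720 / (60) = 10486/3 s.
Target frame: (10486/3) × (48) = 167776.

frame 167776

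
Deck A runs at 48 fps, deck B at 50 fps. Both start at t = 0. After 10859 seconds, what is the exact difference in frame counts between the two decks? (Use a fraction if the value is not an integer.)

21718 frames

A emits 48 × 10859 = 521232 frames; B emits 50 × 10859 = 542950.
Difference = 21718 frames; B is ahead of A.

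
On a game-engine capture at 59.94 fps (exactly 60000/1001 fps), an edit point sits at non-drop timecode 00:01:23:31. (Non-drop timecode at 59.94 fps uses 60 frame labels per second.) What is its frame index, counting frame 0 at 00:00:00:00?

frame 5011

Total seconds to the label: (0 × 3600 + 1 × 60 + 23) = 83.
Frame index = 83 × 60 + 31 = 5011.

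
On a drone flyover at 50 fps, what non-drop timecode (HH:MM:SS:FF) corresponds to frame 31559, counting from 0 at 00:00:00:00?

31559 ÷ 50 = 631 full seconds, remainder 9 frames.
631 s = 0 h 10 min 31 s.
Timecode: 00:10:31:09.

00:10:31:09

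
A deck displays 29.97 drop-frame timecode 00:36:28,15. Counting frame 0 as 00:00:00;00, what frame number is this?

As if non-drop at 30 labels/s: (0 × 3600 + 36 × 60 + 28) × 30 + 15 = 65655.
Minute boundaries passed: 36; those not divisible by 10: 36 − 3 = 33; dropped labels = 2 × 33 = 66.
Actual frame index = 65655 − 66 = 65589.

65589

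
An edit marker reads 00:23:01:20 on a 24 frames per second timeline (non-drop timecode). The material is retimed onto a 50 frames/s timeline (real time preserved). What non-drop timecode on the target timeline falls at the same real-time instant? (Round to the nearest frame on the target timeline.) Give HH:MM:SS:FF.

Source frame index: (0×3600 + 23×60 + 1) × 24 + 20 = 33164.
Real time: 33164 / (24) = 8291/6 s.
Target frame: (8291/6) × (50) = 207275/3 ≈ 69091.667 → 69092.
At 50 labels/s: frame 69092 → 00:23:01:42.

00:23:01:42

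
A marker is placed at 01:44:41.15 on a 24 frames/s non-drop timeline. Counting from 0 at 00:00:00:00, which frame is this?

frame 150759

Total seconds to the label: (1 × 3600 + 44 × 60 + 41) = 6281.
Frame index = 6281 × 24 + 15 = 150759.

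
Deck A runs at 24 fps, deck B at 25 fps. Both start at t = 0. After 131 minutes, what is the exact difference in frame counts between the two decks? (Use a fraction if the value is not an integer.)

7860 frames

131 min = 7860 s.
A emits 24 × 7860 = 188640 frames; B emits 25 × 7860 = 196500.
Difference = 7860 frames; B is ahead of A.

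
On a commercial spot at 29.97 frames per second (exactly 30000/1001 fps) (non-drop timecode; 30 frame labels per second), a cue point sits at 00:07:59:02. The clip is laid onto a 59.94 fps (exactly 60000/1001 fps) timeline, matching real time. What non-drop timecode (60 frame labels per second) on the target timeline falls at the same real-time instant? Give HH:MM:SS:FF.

Source frame index: (0×3600 + 7×60 + 59) × 30 + 2 = 14372.
Real time: 14372 / (30000/1001) = 3596593/7500 s.
Target frame: (3596593/7500) × (60000/1001) = 28744.
At 60 labels/s: frame 28744 → 00:07:59:04.

00:07:59:04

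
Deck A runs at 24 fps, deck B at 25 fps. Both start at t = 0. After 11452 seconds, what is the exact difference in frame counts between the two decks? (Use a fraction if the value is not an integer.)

A emits 24 × 11452 = 274848 frames; B emits 25 × 11452 = 286300.
Difference = 11452 frames; B is ahead of A.

11452 frames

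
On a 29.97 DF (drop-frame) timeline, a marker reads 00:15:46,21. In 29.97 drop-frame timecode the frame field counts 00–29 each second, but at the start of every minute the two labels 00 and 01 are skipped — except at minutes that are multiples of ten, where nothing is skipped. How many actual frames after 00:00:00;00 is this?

As if non-drop at 30 labels/s: (0 × 3600 + 15 × 60 + 46) × 30 + 21 = 28401.
Minute boundaries passed: 15; those not divisible by 10: 15 − 1 = 14; dropped labels = 2 × 14 = 28.
Actual frame index = 28401 − 28 = 28373.

28373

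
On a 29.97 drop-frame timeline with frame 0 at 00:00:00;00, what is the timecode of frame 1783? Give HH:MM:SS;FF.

00:00:59;13

Ten DF minutes hold 17982 frames, so frame 1783 lies in block 0 (frames 0–17981) with 1783 frames into that block.
The block's first minute is 1800 frames and the rest 1798 each; 1783 frames reaches minute 0, so 0 × 18 + 0 × 2 = 0 labels have been skipped so far.
Adding those back, label number 1783 + 0 = 1783 at 30 labels/s is 59 s + 13 f = 0 h 0 min 59 s frame 13, i.e. 00:00:59;13.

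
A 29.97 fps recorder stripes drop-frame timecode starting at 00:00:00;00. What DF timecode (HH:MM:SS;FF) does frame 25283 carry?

Ten DF minutes hold 17982 frames, so frame 25283 lies in block 1 (frames 17982–35963) with 7301 frames into that block.
The block's first minute is 1800 frames and the rest 1798 each; 7301 frames reaches minute 4, so 1 × 18 + 4 × 2 = 26 labels have been skipped so far.
Adding those back, label number 25283 + 26 = 25309 at 30 labels/s is 843 s + 19 f = 0 h 14 min 3 s frame 19, i.e. 00:14:03;19.

00:14:03;19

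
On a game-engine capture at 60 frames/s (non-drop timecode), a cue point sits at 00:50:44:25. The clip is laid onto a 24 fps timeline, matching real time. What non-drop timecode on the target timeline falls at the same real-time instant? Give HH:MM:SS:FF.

Source frame index: (0×3600 + 50×60 + 44) × 60 + 25 = 182665.
Real time: 182665 / (60) = 36533/12 s.
Target frame: (36533/12) × (24) = 73066.
At 24 labels/s: frame 73066 → 00:50:44:10.

00:50:44:10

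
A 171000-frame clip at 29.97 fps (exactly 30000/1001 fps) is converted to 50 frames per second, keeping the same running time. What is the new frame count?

Target frames = source frames × (target rate / source rate) = 171000 × (50)/(30000/1001) = 171000 × 1001/600 = 285285.

285285 frames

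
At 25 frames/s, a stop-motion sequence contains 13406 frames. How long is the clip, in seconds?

Running time = 13406 / (25) = 536.24 s.

536.24 seconds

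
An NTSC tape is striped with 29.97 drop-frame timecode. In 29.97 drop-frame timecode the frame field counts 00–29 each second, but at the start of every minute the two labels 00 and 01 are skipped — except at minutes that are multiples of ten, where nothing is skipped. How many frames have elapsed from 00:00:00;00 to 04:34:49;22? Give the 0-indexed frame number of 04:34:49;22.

494198

Complete 10-minute blocks: 27, each 17982 frames → 485514.
Remaining 4 whole minutes in the current block: 1800 + 3 × 1798 = 7194 frames.
Within the current minute: 49 × 30 + 22 − 2 = 1490 (labels ;00/;01 skipped at this minute). Total = 485514 + 7194 + 1490 = 494198.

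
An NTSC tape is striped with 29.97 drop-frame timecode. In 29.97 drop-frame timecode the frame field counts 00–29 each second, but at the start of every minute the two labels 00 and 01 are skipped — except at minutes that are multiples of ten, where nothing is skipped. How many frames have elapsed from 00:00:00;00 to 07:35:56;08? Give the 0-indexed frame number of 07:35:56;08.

819868

Complete 10-minute blocks: 45, each 17982 frames → 809190.
Remaining 5 whole minutes in the current block: 1800 + 4 × 1798 = 8992 frames.
Within the current minute: 56 × 30 + 8 − 2 = 1686 (labels ;00/;01 skipped at this minute). Total = 809190 + 8992 + 1686 = 819868.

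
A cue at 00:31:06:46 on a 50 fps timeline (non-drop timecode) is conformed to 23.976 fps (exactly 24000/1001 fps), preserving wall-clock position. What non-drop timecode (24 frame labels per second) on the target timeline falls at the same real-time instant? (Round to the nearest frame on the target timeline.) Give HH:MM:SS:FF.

00:31:05:01

Source frame index: (0×3600 + 31×60 + 6) × 50 + 46 = 93346.
Real time: 93346 / (50) = 46673/25 s.
Target frame: (46673/25) × (24000/1001) = 4073280/91 ≈ 44761.319 → 44761.
At 24 labels/s: frame 44761 → 00:31:05:01.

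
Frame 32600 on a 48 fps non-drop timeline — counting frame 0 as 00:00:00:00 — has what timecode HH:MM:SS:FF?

00:11:19:08

32600 ÷ 48 = 679 full seconds, remainder 8 frames.
679 s = 0 h 11 min 19 s.
Timecode: 00:11:19:08.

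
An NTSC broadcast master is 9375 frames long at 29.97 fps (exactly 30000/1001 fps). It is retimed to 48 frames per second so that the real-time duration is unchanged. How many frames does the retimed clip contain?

15015 frames

Target frames = source frames × (target rate / source rate) = 9375 × (48)/(30000/1001) = 9375 × 1001/625 = 15015.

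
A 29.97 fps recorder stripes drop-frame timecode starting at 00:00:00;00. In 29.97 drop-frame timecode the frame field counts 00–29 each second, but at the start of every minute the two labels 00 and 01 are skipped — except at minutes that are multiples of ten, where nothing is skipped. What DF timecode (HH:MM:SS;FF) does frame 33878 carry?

00:18:50;12

Each 10-minute DF block holds 10 × 60 × 30 − 9 × 2 = 17982 frames. 33878 ÷ 17982 → 1 full block, remainder 15896.
Within the partial block the first minute is 1800 frames and each further minute 1798, so 8 further minute boundaries passed. Total skipped labels = 18 × 1 + 2 × 8 = 34.
Non-drop label index = 33878 + 34 = 33912; at 30 labels/s that is 00:18:50:12, i.e. DF 00:18:50;12.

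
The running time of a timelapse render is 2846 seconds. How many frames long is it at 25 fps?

Frames = 2846 × 25 = 71150.

71150 frames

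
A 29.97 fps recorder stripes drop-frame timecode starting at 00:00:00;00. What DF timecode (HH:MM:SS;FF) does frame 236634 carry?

Each 10-minute DF block holds 10 × 60 × 30 − 9 × 2 = 17982 frames. 236634 ÷ 17982 → 13 full blocks, remainder 2868.
Within the partial block the first minute is 1800 frames and each further minute 1798, so 1 further minute boundary passed. Total skipped labels = 18 × 13 + 2 × 1 = 236.
Non-drop label index = 236634 + 236 = 236870; at 30 labels/s that is 02:11:35:20, i.e. DF 02:11:35;20.

02:11:35;20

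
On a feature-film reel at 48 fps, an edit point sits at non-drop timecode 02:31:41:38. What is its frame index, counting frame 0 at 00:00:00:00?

frame 436886

Total seconds to the label: (2 × 3600 + 31 × 60 + 41) = 9101.
Frame index = 9101 × 48 + 38 = 436886.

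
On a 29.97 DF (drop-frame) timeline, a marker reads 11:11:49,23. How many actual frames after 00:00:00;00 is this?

1208085

As if non-drop at 30 labels/s: (11 × 3600 + 11 × 60 + 49) × 30 + 23 = 1209293.
Minute boundaries passed: 671; those not divisible by 10: 671 − 67 = 604; dropped labels = 2 × 604 = 1208.
Actual frame index = 1209293 − 1208 = 1208085.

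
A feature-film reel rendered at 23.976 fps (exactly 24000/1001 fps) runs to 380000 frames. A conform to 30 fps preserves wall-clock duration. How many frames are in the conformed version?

Target frames = source frames × (target rate / source rate) = 380000 × (30)/(24000/1001) = 380000 × 1001/800 = 475475.

475475 frames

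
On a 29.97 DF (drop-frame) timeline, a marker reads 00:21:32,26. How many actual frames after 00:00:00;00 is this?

38748

As if non-drop at 30 labels/s: (0 × 3600 + 21 × 60 + 32) × 30 + 26 = 38786.
Minute boundaries passed: 21; those not divisible by 10: 21 − 2 = 19; dropped labels = 2 × 19 = 38.
Actual frame index = 38786 − 38 = 38748.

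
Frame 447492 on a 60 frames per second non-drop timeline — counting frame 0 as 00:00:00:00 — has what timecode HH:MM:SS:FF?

02:04:18:12

447492 ÷ 60 = 7458 full seconds, remainder 12 frames.
7458 s = 2 h 4 min 18 s.
Timecode: 02:04:18:12.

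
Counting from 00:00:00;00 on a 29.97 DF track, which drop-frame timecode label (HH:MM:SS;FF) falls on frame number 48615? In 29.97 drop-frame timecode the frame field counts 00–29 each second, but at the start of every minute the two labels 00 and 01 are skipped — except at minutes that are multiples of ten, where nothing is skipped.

00:27:02;05

Ten DF minutes hold 17982 frames, so frame 48615 lies in block 2 (frames 35964–53945) with 12651 frames into that block.
The block's first minute is 1800 frames and the rest 1798 each; 12651 frames reaches minute 7, so 2 × 18 + 7 × 2 = 50 labels have been skipped so far.
Adding those back, label number 48615 + 50 = 48665 at 30 labels/s is 1622 s + 5 f = 0 h 27 min 2 s frame 5, i.e. 00:27:02;05.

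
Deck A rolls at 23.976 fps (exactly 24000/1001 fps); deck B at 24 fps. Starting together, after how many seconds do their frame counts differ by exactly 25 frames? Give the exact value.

25025/24 seconds

The gap grows by |24 − 24000/1001| = 24/1001 frames per second.
Time for a 25-frame gap: 25 ÷ (24/1001) = 25025/24 s.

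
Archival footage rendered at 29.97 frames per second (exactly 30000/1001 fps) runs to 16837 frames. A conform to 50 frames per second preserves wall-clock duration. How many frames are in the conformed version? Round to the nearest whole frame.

Frames at target rate = 16837 × (50) / (30000/1001) = 16853837/600 ≈ 28089.728.
Nearest whole frame: 28090.

28090 frames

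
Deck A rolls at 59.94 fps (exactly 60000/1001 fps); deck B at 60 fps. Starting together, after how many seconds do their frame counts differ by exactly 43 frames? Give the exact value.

The gap grows by |60 − 60000/1001| = 60/1001 frames per second.
Time for a 43-frame gap: 43 ÷ (60/1001) = 43043/60 s.

43043/60 seconds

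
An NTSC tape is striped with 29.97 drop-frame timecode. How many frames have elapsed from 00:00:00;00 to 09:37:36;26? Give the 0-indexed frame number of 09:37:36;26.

1038666

As if non-drop at 30 labels/s: (9 × 3600 + 37 × 60 + 36) × 30 + 26 = 1039706.
Minute boundaries passed: 577; those not divisible by 10: 577 − 57 = 520; dropped labels = 2 × 520 = 1040.
Actual frame index = 1039706 − 1040 = 1038666.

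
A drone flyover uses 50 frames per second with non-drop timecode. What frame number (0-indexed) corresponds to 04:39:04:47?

Total seconds to the label: (4 × 3600 + 39 × 60 + 4) = 16744.
Frame index = 16744 × 50 + 47 = 837247.

837247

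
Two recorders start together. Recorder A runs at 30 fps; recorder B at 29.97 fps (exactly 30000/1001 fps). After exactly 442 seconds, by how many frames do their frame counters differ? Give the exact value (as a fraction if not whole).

A emits 30 × 442 = 13260 frames; B emits 30000/1001 × 442 = 1020000/77.
Difference = 1020/77 frames (≈ 13.2468); B is behind A.

1020/77 frames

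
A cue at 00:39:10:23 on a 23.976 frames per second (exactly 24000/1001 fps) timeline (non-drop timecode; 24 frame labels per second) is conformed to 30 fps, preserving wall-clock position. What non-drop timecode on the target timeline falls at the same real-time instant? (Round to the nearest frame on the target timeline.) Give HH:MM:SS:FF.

00:39:13:09

Source frame index: (0×3600 + 39×60 + 10) × 24 + 23 = 56423.
Real time: 56423 / (24000/1001) = 56479423/24000 s.
Target frame: (56479423/24000) × (30) = 56479423/800 ≈ 70599.279 → 70599.
At 30 labels/s: frame 70599 → 00:39:13:09.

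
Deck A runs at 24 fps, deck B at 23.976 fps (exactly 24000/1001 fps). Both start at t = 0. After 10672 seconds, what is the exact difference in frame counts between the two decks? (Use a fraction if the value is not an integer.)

A emits 24 × 10672 = 256128 frames; B emits 24000/1001 × 10672 = 256128000/1001.
Difference = 256128/1001 frames (≈ 255.8721); B is behind A.

256128/1001 frames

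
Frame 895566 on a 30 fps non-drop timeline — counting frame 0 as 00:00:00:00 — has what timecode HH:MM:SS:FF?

895566 ÷ 30 = 29852 full seconds, remainder 6 frames.
29852 s = 8 h 17 min 32 s.
Timecode: 08:17:32:06.

08:17:32:06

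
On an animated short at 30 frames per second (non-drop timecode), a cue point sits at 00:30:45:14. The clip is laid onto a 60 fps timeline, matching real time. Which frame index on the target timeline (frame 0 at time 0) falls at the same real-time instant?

Source frame index: (0×3600 + 30×60 + 45) × 30 + 14 = 55364.
Real time: 55364 / (30) = 27682/15 s.
Target frame: (27682/15) × (60) = 110728.

frame 110728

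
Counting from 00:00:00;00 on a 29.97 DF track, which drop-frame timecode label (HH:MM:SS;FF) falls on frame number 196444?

Ten DF minutes hold 17982 frames, so frame 196444 lies in block 10 (frames 179820–197801) with 16624 frames into that block.
The block's first minute is 1800 frames and the rest 1798 each; 16624 frames reaches minute 9, so 10 × 18 + 9 × 2 = 198 labels have been skipped so far.
Adding those back, label number 196444 + 198 = 196642 at 30 labels/s is 6554 s + 22 f = 1 h 49 min 14 s frame 22, i.e. 01:49:14;22.

01:49:14;22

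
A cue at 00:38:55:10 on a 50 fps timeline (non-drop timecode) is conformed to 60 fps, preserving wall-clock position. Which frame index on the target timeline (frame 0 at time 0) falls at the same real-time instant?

Source frame index: (0×3600 + 38×60 + 55) × 50 + 10 = 116760.
Real time: 116760 / (50) = 11676/5 s.
Target frame: (11676/5) × (60) = 140112.

frame 140112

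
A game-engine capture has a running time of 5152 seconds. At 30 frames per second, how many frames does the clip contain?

Frames = 5152 × 30 = 154560.

154560 frames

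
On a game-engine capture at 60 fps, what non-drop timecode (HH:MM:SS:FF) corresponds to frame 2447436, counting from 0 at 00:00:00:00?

11:19:50:36

2447436 ÷ 60 = 40790 full seconds, remainder 36 frames.
40790 s = 11 h 19 min 50 s.
Timecode: 11:19:50:36.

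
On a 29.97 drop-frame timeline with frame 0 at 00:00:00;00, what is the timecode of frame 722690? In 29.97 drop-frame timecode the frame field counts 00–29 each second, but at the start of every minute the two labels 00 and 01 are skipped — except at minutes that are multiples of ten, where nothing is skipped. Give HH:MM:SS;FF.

06:41:53;22

Ten DF minutes hold 17982 frames, so frame 722690 lies in block 40 (frames 719280–737261) with 3410 frames into that block.
The block's first minute is 1800 frames and the rest 1798 each; 3410 frames reaches minute 1, so 40 × 18 + 1 × 2 = 722 labels have been skipped so far.
Adding those back, label number 722690 + 722 = 723412 at 30 labels/s is 24113 s + 22 f = 6 h 41 min 53 s frame 22, i.e. 06:41:53;22.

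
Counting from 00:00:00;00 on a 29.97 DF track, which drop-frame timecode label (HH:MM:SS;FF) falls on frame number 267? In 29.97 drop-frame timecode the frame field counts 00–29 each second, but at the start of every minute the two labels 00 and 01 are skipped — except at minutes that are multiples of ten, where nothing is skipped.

00:00:08;27

Ten DF minutes hold 17982 frames, so frame 267 lies in block 0 (frames 0–17981) with 267 frames into that block.
The block's first minute is 1800 frames and the rest 1798 each; 267 frames reaches minute 0, so 0 × 18 + 0 × 2 = 0 labels have been skipped so far.
Adding those back, label number 267 + 0 = 267 at 30 labels/s is 8 s + 27 f = 0 h 0 min 8 s frame 27, i.e. 00:00:08;27.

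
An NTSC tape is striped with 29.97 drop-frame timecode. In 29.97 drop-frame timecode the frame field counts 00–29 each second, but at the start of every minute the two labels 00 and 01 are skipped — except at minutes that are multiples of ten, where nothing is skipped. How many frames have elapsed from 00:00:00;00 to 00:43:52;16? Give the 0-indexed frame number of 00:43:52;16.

Complete 10-minute blocks: 4, each 17982 frames → 71928.
Remaining 3 whole minutes in the current block: 1800 + 2 × 1798 = 5396 frames.
Within the current minute: 52 × 30 + 16 − 2 = 1574 (labels ;00/;01 skipped at this minute). Total = 71928 + 5396 + 1574 = 78898.

78898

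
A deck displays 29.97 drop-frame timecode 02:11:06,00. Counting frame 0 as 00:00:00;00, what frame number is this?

Complete 10-minute blocks: 13, each 17982 frames → 233766.
Remaining 1 whole minute in the current block: 1800 + 0 × 1798 = 1800 frames.
Within the current minute: 6 × 30 + 0 − 2 = 178 (labels ;00/;01 skipped at this minute). Total = 233766 + 1800 + 178 = 235744.

235744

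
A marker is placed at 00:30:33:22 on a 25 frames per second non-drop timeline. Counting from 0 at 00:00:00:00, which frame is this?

45847

Total seconds to the label: (0 × 3600 + 30 × 60 + 33) = 1833.
Frame index = 1833 × 25 + 22 = 45847.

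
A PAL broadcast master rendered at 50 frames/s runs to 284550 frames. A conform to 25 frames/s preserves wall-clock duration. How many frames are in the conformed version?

142275 frames

Frames at target rate = 284550 × (25) / (50) = 142275.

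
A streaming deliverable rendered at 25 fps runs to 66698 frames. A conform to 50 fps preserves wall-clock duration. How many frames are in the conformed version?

Target frames = source frames × (target rate / source rate) = 66698 × (50)/(25) = 66698 × 2 = 133396.

133396 frames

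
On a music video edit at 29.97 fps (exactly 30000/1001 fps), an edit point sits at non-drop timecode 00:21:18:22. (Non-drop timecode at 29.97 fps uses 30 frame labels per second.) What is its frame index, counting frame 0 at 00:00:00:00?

Total seconds to the label: (0 × 3600 + 21 × 60 + 18) = 1278.
Frame index = 1278 × 30 + 22 = 38362.

frame 38362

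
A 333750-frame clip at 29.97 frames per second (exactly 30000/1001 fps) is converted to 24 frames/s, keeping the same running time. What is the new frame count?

Target frames = source frames × (target rate / source rate) = 333750 × (24)/(30000/1001) = 333750 × 1001/1250 = 267267.

267267 frames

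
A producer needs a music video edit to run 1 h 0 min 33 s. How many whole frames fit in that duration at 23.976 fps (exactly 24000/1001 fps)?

87104 frames

1 h 0 min 33 s = 3633 s.
Frames = 3633 × 24000/1001 = 12456000/143 ≈ 87104.8951.
Complete frames: 87104.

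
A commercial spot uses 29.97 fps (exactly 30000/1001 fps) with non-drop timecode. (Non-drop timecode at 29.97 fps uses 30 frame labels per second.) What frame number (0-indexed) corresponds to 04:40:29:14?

504884

Total seconds to the label: (4 × 3600 + 40 × 60 + 29) = 16829.
Frame index = 16829 × 30 + 14 = 504884.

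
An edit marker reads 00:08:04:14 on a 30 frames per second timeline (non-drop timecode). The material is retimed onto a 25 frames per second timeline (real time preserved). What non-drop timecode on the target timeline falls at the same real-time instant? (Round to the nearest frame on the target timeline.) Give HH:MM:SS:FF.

00:08:04:12

Source frame index: (0×3600 + 8×60 + 4) × 30 + 14 = 14534.
Real time: 14534 / (30) = 7267/15 s.
Target frame: (7267/15) × (25) = 36335/3 ≈ 12111.667 → 12112.
At 25 labels/s: frame 12112 → 00:08:04:12.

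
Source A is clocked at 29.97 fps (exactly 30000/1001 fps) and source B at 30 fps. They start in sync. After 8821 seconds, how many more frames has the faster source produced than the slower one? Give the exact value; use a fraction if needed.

A emits 30000/1001 × 8821 = 264630000/1001 frames; B emits 30 × 8821 = 264630.
Difference = 264630/1001 frames (≈ 264.3656); B is ahead of A.

264630/1001 frames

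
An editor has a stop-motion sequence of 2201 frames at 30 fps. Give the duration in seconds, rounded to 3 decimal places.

73.367 seconds

Running time = 2201 × 1/30 = 2201/30 s ≈ 73.367 s.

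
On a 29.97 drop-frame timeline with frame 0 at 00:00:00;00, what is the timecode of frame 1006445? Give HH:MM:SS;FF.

Each 10-minute DF block holds 10 × 60 × 30 − 9 × 2 = 17982 frames. 1006445 ÷ 17982 → 55 full blocks, remainder 17435.
Within the partial block the first minute is 1800 frames and each further minute 1798, so 9 further minute boundaries passed. Total skipped labels = 18 × 55 + 2 × 9 = 1008.
Non-drop label index = 1006445 + 1008 = 1007453; at 30 labels/s that is 09:19:41:23, i.e. DF 09:19:41;23.

09:19:41;23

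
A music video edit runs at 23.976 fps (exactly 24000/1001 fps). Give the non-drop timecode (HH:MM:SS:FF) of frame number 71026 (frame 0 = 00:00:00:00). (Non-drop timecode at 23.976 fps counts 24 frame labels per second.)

00:49:19:10

71026 ÷ 24 = 2959 full seconds, remainder 10 frames.
2959 s = 0 h 49 min 19 s.
Timecode: 00:49:19:10.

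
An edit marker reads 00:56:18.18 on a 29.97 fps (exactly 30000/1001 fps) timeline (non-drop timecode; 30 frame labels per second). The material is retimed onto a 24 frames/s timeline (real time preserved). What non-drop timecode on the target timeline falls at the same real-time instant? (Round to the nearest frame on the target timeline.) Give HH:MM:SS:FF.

00:56:21:23

Source frame index: (0×3600 + 56×60 + 18) × 30 + 18 = 101358.
Real time: 101358 / (30000/1001) = 16909893/5000 s.
Target frame: (16909893/5000) × (24) = 50729679/625 ≈ 81167.486 → 81167.
At 24 labels/s: frame 81167 → 00:56:21:23.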